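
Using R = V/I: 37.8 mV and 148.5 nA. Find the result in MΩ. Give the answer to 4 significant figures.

(37.8e-3) / (148.5e-9) = 0.254545e6 Ω

0.2545 MΩ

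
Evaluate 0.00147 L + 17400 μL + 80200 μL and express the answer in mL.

99.07 mL

In mL:
  0.00147 L = 0.00147 × 10^3 mL = 1.47
  17400 μL = 17400 × 10^-3 mL = 17.4
  80200 μL = 80200 × 10^-3 mL = 80.2
Sum: 1.47 + 17.4 + 80.2 = 99.07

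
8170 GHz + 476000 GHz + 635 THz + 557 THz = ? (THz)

In THz:
  8170 GHz = 8170 × 10^-3 THz = 8.17
  476000 GHz = 476000 × 10^-3 THz = 476
  635 THz → 635
  557 THz → 557
Sum: 8.17 + 476 + 635 + 557 = 1676.17

1676.17 THz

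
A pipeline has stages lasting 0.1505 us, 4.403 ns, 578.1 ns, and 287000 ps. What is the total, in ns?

1020.003 ns

In ns:
  0.1505 us = 0.1505 × 10^3 ns = 150.5
  4.403 ns → 4.403
  578.1 ns → 578.1
  287000 ps = 287000 × 10^-3 ns = 287
Sum: 150.5 + 4.403 + 578.1 + 287 = 1020.003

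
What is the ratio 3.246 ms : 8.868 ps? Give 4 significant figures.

(3.246e-3) / (8.868e-12) = 0.36604e9

366000000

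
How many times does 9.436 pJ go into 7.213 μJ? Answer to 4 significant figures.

764400

(7.213 × 10^-6) / (9.436 × 10^-12) = 0.76441 × 10^6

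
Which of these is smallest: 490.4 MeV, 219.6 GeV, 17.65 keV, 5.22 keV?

490.4 MeV = 490400000 eV
219.6 GeV = 219600000000 eV
17.65 keV = 17650 eV
5.22 keV = 5220 eV

5.22 keV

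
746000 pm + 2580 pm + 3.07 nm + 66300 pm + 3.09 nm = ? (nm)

In nm:
  746000 pm = 746000 × 10⁻³ nm = 746
  2580 pm = 2580 × 10⁻³ nm = 2.58
  3.07 nm → 3.07
  66300 pm = 66300 × 10⁻³ nm = 66.3
  3.09 nm → 3.09
Sum: 746 + 2.58 + 3.07 + 66.3 + 3.09 = 821.04

821.04 nm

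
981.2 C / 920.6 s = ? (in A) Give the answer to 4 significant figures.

(981.2) / (920.6) = 1.06583 A

1.066 A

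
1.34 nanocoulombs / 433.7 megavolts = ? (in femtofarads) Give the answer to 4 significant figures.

0.003090 femtofarads

(1.34e-9) / (433.7e6) = 0.00308969e-15 F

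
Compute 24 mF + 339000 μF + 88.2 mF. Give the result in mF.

451.2 mF

In mF:
  24 mF → 24
  339000 μF = 339000 × 10^-3 mF = 339
  88.2 mF → 88.2
Sum: 24 + 339 + 88.2 = 451.2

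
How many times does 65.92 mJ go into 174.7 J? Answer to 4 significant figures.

(174.7) / (65.92e-3) = 2.6502e3

2650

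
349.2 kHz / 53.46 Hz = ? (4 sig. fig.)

6532

(349.2e3) / (53.46) = 6.532e3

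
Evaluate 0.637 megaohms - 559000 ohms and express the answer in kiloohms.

78 kiloohms

In kiloohms:
  0.637 megaohms = 0.637 × 10³ kiloohms = 637
  559000 ohms = 559000 × 10⁻³ kiloohms = 559
Difference: 637 - 559 = 78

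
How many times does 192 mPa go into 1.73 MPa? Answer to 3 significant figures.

(1.73 × 10^6) / (192 × 10^-3) = 0.00901 × 10^9

9010000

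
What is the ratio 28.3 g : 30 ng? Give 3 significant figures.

(28.3) / (30 × 10^-9) = 0.9433 × 10^9

943000000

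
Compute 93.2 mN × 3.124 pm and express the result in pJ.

93.2e-3 × 3.124e-12 = 291.1568e-15 J

0.2911568 pJ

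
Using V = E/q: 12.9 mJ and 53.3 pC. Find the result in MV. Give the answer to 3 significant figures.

(12.9e-3) / (53.3e-12) = 0.24203e9 V

242 MV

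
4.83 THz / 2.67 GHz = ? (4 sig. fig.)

(4.83e12) / (2.67e9) = 1.809e3

1809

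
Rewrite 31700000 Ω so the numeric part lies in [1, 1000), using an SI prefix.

= 31.7 × 10⁶ Ω; 10⁶ is mega.

31.7 MΩ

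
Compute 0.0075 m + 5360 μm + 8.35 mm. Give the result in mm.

In mm:
  0.0075 m = 0.0075 × 10^3 mm = 7.5
  5360 μm = 5360 × 10^-3 mm = 5.36
  8.35 mm → 8.35
Sum: 7.5 + 5.36 + 8.35 = 21.21

21.21 mm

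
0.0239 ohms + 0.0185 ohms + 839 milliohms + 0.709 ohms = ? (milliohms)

In milliohms:
  0.0239 ohms = 0.0239e3 milliohms = 23.9
  0.0185 ohms = 0.0185e3 milliohms = 18.5
  839 milliohms → 839
  0.709 ohms = 0.709e3 milliohms = 709
Sum: 23.9 + 18.5 + 839 + 709 = 1590.4

1590.4 milliohms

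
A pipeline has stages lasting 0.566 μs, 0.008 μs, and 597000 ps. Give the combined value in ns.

1171 ns

In ns:
  0.566 μs = 0.566 × 10^3 ns = 566
  0.008 μs = 0.008 × 10^3 ns = 8
  597000 ps = 597000 × 10^-3 ns = 597
Sum: 566 + 8 + 597 = 1171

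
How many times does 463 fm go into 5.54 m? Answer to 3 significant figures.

12000000000000

(5.54) / (463e-15) = 0.01197e15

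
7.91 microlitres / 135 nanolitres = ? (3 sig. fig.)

(7.91 × 10⁻⁶) / (135 × 10⁻⁹) = 0.05859 × 10³

58.6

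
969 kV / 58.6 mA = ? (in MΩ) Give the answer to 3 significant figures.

16.5 MΩ

(969e3) / (58.6e-3) = 16.536e6 Ω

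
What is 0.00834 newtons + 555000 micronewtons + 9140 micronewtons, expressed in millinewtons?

In millinewtons:
  0.00834 newtons = 0.00834e3 millinewtons = 8.34
  555000 micronewtons = 555000e-3 millinewtons = 555
  9140 micronewtons = 9140e-3 millinewtons = 9.14
Sum: 8.34 + 555 + 9.14 = 572.48

572.48 millinewtons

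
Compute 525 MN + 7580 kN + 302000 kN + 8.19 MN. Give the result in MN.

842.77 MN

In MN:
  525 MN → 525
  7580 kN = 7580 × 10^-3 MN = 7.58
  302000 kN = 302000 × 10^-3 MN = 302
  8.19 MN → 8.19
Sum: 525 + 7.58 + 302 + 8.19 = 842.77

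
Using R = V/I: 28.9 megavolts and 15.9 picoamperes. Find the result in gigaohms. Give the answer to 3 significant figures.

(28.9e6) / (15.9e-12) = 1.8176e18 Ω

1820000000 gigaohms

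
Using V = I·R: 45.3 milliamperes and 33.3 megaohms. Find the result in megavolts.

1.50849 megavolts

45.3e-3 × 33.3e6 = 1508.49e3 V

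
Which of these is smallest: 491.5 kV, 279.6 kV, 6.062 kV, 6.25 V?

491.5 kV = 491500 V
279.6 kV = 279600 V
6.062 kV = 6062 V
6.25 V = 6.25 V

6.25 V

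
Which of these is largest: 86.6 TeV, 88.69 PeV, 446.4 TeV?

86.6 TeV = 86600000000000 eV
88.69 PeV = 88690000000000000 eV
446.4 TeV = 446400000000000 eV

88.69 PeV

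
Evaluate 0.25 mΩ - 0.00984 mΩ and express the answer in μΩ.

240.16 μΩ

In μΩ:
  0.25 mΩ = 0.25e3 μΩ = 250
  0.00984 mΩ = 0.00984e3 μΩ = 9.84
Difference: 250 - 9.84 = 240.16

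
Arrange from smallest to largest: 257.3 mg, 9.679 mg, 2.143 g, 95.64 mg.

257.3 mg = 0.2573 g
9.679 mg = 0.009679 g
2.143 g = 2.143 g
95.64 mg = 0.09564 g

9.679 mg < 95.64 mg < 257.3 mg < 2.143 g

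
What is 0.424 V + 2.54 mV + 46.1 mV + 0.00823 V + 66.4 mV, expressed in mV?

547.27 mV

In mV:
  0.424 V = 0.424e3 mV = 424
  2.54 mV → 2.54
  46.1 mV → 46.1
  0.00823 V = 0.00823e3 mV = 8.23
  66.4 mV → 66.4
Sum: 424 + 2.54 + 46.1 + 8.23 + 66.4 = 547.27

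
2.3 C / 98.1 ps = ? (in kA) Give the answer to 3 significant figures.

(2.3) / (98.1 × 10^-12) = 0.023445 × 10^12 A

23400000 kA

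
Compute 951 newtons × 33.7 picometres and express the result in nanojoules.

951 × 33.7e-12 = 32048.7e-12 J

32.0487 nanojoules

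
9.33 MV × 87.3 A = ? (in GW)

9.33 × 10^6 × 87.3 = 814.509 × 10^6 W

0.814509 GW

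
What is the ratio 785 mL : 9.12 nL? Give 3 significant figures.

(785e-3) / (9.12e-9) = 86.07e6

86100000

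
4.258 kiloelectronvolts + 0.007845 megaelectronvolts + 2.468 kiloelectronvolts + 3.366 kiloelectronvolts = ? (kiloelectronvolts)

In kiloelectronvolts:
  4.258 kiloelectronvolts → 4.258
  0.007845 megaelectronvolts = 0.007845 × 10³ kiloelectronvolts = 7.845
  2.468 kiloelectronvolts → 2.468
  3.366 kiloelectronvolts → 3.366
Sum: 4.258 + 7.845 + 2.468 + 3.366 = 17.937

17.937 kiloelectronvolts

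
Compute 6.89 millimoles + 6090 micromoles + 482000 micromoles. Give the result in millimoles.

494.98 millimoles

In millimoles:
  6.89 millimoles → 6.89
  6090 micromoles = 6090 × 10^-3 millimoles = 6.09
  482000 micromoles = 482000 × 10^-3 millimoles = 482
Sum: 6.89 + 6.09 + 482 = 494.98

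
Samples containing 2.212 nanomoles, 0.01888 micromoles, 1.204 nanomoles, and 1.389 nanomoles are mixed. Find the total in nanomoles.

23.685 nanomoles

In nanomoles:
  2.212 nanomoles → 2.212
  0.01888 micromoles = 0.01888e3 nanomoles = 18.88
  1.204 nanomoles → 1.204
  1.389 nanomoles → 1.389
Sum: 2.212 + 18.88 + 1.204 + 1.389 = 23.685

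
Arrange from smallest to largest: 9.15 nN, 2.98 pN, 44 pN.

9.15 nN = 0.00000000915 N
2.98 pN = 0.00000000000298 N
44 pN = 0.000000000044 N

2.98 pN < 44 pN < 9.15 nN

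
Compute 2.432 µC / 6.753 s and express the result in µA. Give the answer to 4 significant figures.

0.3601 µA

(2.432 × 10⁻⁶) / (6.753) = 0.360136 × 10⁻⁶ A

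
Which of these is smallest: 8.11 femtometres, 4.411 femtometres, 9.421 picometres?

8.11 femtometres = 0.00000000000000811 metres
4.411 femtometres = 0.000000000000004411 metres
9.421 picometres = 0.000000000009421 metres

4.411 femtometres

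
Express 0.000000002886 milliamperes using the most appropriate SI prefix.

= 2.886 × 10⁻¹² amperes; 10⁻¹² is pico.

2.886 picoamperes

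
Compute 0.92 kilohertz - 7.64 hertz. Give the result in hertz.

In hertz:
  0.92 kilohertz = 0.92 × 10^3 hertz = 920
  7.64 hertz → 7.64
Difference: 920 - 7.64 = 912.36

912.36 hertz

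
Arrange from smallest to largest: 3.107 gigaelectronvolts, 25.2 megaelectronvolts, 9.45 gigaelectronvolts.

25.2 megaelectronvolts < 3.107 gigaelectronvolts < 9.45 gigaelectronvolts

3.107 gigaelectronvolts = 3107000000 electronvolts
25.2 megaelectronvolts = 25200000 electronvolts
9.45 gigaelectronvolts = 9450000000 electronvolts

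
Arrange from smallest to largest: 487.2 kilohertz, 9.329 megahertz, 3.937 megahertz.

487.2 kilohertz = 487200 hertz
9.329 megahertz = 9329000 hertz
3.937 megahertz = 3937000 hertz

487.2 kilohertz < 3.937 megahertz < 9.329 megahertz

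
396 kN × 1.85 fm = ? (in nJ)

396 × 10³ × 1.85 × 10⁻¹⁵ = 732.6 × 10⁻¹² J

0.7326 nJ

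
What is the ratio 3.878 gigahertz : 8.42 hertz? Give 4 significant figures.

460600000

(3.878e9) / (8.42) = 0.46057e9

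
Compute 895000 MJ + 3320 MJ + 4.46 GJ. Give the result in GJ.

902.78 GJ

In GJ:
  895000 MJ = 895000 × 10^-3 GJ = 895
  3320 MJ = 3320 × 10^-3 GJ = 3.32
  4.46 GJ → 4.46
Sum: 895 + 3.32 + 4.46 = 902.78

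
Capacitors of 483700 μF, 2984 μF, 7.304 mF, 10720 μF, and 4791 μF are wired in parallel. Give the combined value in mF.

509.499 mF

In mF:
  483700 μF = 483700 × 10^-3 mF = 483.7
  2984 μF = 2984 × 10^-3 mF = 2.984
  7.304 mF → 7.304
  10720 μF = 10720 × 10^-3 mF = 10.72
  4791 μF = 4791 × 10^-3 mF = 4.791
Sum: 483.7 + 2.984 + 7.304 + 10.72 + 4.791 = 509.499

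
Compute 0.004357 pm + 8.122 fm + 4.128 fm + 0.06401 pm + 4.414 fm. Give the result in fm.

85.031 fm

In fm:
  0.004357 pm = 0.004357 × 10^3 fm = 4.357
  8.122 fm → 8.122
  4.128 fm → 4.128
  0.06401 pm = 0.06401 × 10^3 fm = 64.01
  4.414 fm → 4.414
Sum: 4.357 + 8.122 + 4.128 + 64.01 + 4.414 = 85.031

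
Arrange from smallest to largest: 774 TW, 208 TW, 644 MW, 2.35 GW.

774 TW = 774000000000000 W
208 TW = 208000000000000 W
644 MW = 644000000 W
2.35 GW = 2350000000 W

644 MW < 2.35 GW < 208 TW < 774 TW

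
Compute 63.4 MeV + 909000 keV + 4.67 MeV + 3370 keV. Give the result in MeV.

In MeV:
  63.4 MeV → 63.4
  909000 keV = 909000 × 10⁻³ MeV = 909
  4.67 MeV → 4.67
  3370 keV = 3370 × 10⁻³ MeV = 3.37
Sum: 63.4 + 909 + 4.67 + 3.37 = 980.44

980.44 MeV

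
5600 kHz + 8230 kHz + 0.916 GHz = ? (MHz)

929.83 MHz

In MHz:
  5600 kHz = 5600 × 10^-3 MHz = 5.6
  8230 kHz = 8230 × 10^-3 MHz = 8.23
  0.916 GHz = 0.916 × 10^3 MHz = 916
Sum: 5.6 + 8.23 + 916 = 929.83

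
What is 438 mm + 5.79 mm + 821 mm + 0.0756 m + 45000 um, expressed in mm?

1385.39 mm

In mm:
  438 mm → 438
  5.79 mm → 5.79
  821 mm → 821
  0.0756 m = 0.0756 × 10^3 mm = 75.6
  45000 um = 45000 × 10^-3 mm = 45
Sum: 438 + 5.79 + 821 + 75.6 + 45 = 1385.39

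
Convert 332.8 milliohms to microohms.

milli = 1e-3, micro = 1e-6; factor is 1e3.
332.8 × 1e3 = 332800

332800 microohms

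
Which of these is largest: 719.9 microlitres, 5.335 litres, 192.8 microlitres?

719.9 microlitres = 0.0007199 litres
5.335 litres = 5.335 litres
192.8 microlitres = 0.0001928 litres

5.335 litres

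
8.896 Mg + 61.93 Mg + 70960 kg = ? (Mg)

141.786 Mg

In Mg:
  8.896 Mg → 8.896
  61.93 Mg → 61.93
  70960 kg = 70960e-3 Mg = 70.96
Sum: 8.896 + 61.93 + 70.96 = 141.786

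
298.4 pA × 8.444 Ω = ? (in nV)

298.4 × 10⁻¹² × 8.444 = 2519.6896 × 10⁻¹² V

2.5196896 nV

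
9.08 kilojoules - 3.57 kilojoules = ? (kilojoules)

5.51 kilojoules

In kilojoules:
  9.08 kilojoules → 9.08
  3.57 kilojoules → 3.57
Difference: 9.08 - 3.57 = 5.51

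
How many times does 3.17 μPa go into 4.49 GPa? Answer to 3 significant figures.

(4.49e9) / (3.17e-6) = 1.416e15

1420000000000000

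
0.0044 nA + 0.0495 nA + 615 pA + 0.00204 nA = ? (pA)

In pA:
  0.0044 nA = 0.0044 × 10^3 pA = 4.4
  0.0495 nA = 0.0495 × 10^3 pA = 49.5
  615 pA → 615
  0.00204 nA = 0.00204 × 10^3 pA = 2.04
Sum: 4.4 + 49.5 + 615 + 2.04 = 670.94

670.94 pA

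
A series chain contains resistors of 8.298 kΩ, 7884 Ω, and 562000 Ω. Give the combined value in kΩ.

578.182 kΩ

In kΩ:
  8.298 kΩ → 8.298
  7884 Ω = 7884 × 10^-3 kΩ = 7.884
  562000 Ω = 562000 × 10^-3 kΩ = 562
Sum: 8.298 + 7.884 + 562 = 578.182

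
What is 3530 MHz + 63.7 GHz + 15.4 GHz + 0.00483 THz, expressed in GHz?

In GHz:
  3530 MHz = 3530 × 10⁻³ GHz = 3.53
  63.7 GHz → 63.7
  15.4 GHz → 15.4
  0.00483 THz = 0.00483 × 10³ GHz = 4.83
Sum: 3.53 + 63.7 + 15.4 + 4.83 = 87.46

87.46 GHz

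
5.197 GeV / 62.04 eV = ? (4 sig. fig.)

83770000

(5.197e9) / (62.04) = 0.083769e9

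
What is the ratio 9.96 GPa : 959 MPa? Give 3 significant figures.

10.4

(9.96e9) / (959e6) = 0.01039e3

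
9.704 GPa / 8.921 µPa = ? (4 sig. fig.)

1088000000000000

(9.704 × 10⁹) / (8.921 × 10⁻⁶) = 1.0878 × 10¹⁵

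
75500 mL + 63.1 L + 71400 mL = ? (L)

In L:
  75500 mL = 75500 × 10^-3 L = 75.5
  63.1 L → 63.1
  71400 mL = 71400 × 10^-3 L = 71.4
Sum: 75.5 + 63.1 + 71.4 = 210

210 L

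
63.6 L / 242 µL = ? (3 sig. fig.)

(63.6) / (242 × 10^-6) = 0.2628 × 10^6

263000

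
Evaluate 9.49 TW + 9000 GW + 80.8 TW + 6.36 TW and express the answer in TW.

In TW:
  9.49 TW → 9.49
  9000 GW = 9000e-3 TW = 9
  80.8 TW → 80.8
  6.36 TW → 6.36
Sum: 9.49 + 9 + 80.8 + 6.36 = 105.65

105.65 TW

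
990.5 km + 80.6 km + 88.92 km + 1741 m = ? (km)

1161.761 km

In km:
  990.5 km → 990.5
  80.6 km → 80.6
  88.92 km → 88.92
  1741 m = 1741 × 10^-3 km = 1.741
Sum: 990.5 + 80.6 + 88.92 + 1.741 = 1161.761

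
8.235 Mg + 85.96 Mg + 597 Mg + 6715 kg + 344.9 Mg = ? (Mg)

In Mg:
  8.235 Mg → 8.235
  85.96 Mg → 85.96
  597 Mg → 597
  6715 kg = 6715e-3 Mg = 6.715
  344.9 Mg → 344.9
Sum: 8.235 + 85.96 + 597 + 6.715 + 344.9 = 1042.81

1042.81 Mg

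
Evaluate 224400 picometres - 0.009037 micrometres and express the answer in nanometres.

In nanometres:
  224400 picometres = 224400e-3 nanometres = 224.4
  0.009037 micrometres = 0.009037e3 nanometres = 9.037
Difference: 224.4 - 9.037 = 215.363

215.363 nanometres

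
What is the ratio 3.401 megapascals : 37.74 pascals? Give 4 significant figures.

90120

(3.401 × 10^6) / (37.74) = 0.090117 × 10^6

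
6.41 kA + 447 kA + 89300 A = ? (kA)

542.71 kA

In kA:
  6.41 kA → 6.41
  447 kA → 447
  89300 A = 89300 × 10⁻³ kA = 89.3
Sum: 6.41 + 447 + 89.3 = 542.71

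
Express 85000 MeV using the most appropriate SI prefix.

= 85e9 eV; 1e9 is giga.

85 GeV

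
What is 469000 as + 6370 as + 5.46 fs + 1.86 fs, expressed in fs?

482.69 fs

In fs:
  469000 as = 469000 × 10^-3 fs = 469
  6370 as = 6370 × 10^-3 fs = 6.37
  5.46 fs → 5.46
  1.86 fs → 1.86
Sum: 469 + 6.37 + 5.46 + 1.86 = 482.69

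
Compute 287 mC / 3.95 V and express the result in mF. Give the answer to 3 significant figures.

72.7 mF

(287 × 10^-3) / (3.95) = 72.658 × 10^-3 F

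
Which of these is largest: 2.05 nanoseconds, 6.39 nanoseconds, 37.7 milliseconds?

37.7 milliseconds

2.05 nanoseconds = 0.00000000205 seconds
6.39 nanoseconds = 0.00000000639 seconds
37.7 milliseconds = 0.0377 seconds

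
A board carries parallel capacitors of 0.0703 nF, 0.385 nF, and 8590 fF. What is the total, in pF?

In pF:
  0.0703 nF = 0.0703e3 pF = 70.3
  0.385 nF = 0.385e3 pF = 385
  8590 fF = 8590e-3 pF = 8.59
Sum: 70.3 + 385 + 8.59 = 463.89

463.89 pF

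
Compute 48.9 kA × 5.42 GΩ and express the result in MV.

48.9 × 10³ × 5.42 × 10⁹ = 265.038 × 10¹² V

265038000 MV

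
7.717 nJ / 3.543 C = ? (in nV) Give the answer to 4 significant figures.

2.178 nV

(7.717 × 10⁻⁹) / (3.543) = 2.1781 × 10⁻⁹ V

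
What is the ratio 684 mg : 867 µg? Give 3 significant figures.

789

(684 × 10⁻³) / (867 × 10⁻⁶) = 0.7889 × 10³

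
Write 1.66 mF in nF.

1660000 nF

milli = 1e-3, nano = 1e-9; factor is 1e6.
1.66 × 1e6 = 1660000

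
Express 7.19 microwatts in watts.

0.00000719 watts

micro = 10^-6, (no prefix) = 10^0; factor is 10^-6.
7.19 × 10^-6 = 0.00000719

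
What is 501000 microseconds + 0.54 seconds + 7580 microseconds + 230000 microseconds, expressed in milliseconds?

1278.58 milliseconds

In milliseconds:
  501000 microseconds = 501000 × 10⁻³ milliseconds = 501
  0.54 seconds = 0.54 × 10³ milliseconds = 540
  7580 microseconds = 7580 × 10⁻³ milliseconds = 7.58
  230000 microseconds = 230000 × 10⁻³ milliseconds = 230
Sum: 501 + 540 + 7.58 + 230 = 1278.58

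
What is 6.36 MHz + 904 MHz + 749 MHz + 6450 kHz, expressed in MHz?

In MHz:
  6.36 MHz → 6.36
  904 MHz → 904
  749 MHz → 749
  6450 kHz = 6450e-3 MHz = 6.45
Sum: 6.36 + 904 + 749 + 6.45 = 1665.81

1665.81 MHz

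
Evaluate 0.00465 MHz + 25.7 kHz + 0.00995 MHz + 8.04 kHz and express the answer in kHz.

48.34 kHz

In kHz:
  0.00465 MHz = 0.00465e3 kHz = 4.65
  25.7 kHz → 25.7
  0.00995 MHz = 0.00995e3 kHz = 9.95
  8.04 kHz → 8.04
Sum: 4.65 + 25.7 + 9.95 + 8.04 = 48.34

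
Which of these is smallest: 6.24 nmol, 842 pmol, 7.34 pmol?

6.24 nmol = 0.00000000624 mol
842 pmol = 0.000000000842 mol
7.34 pmol = 0.00000000000734 mol

7.34 pmol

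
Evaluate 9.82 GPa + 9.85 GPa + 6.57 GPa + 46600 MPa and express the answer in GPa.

In GPa:
  9.82 GPa → 9.82
  9.85 GPa → 9.85
  6.57 GPa → 6.57
  46600 MPa = 46600e-3 GPa = 46.6
Sum: 9.82 + 9.85 + 6.57 + 46.6 = 72.84

72.84 GPa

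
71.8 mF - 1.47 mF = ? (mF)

70.33 mF

In mF:
  71.8 mF → 71.8
  1.47 mF → 1.47
Difference: 71.8 - 1.47 = 70.33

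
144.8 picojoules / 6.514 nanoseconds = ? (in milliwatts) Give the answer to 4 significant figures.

(144.8e-12) / (6.514e-9) = 22.229e-3 W

22.23 milliwatts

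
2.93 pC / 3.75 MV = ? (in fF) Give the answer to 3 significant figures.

(2.93 × 10^-12) / (3.75 × 10^6) = 0.78133 × 10^-18 F

0.000781 fF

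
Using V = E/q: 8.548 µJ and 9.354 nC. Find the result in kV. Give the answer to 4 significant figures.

(8.548 × 10^-6) / (9.354 × 10^-9) = 0.913834 × 10^3 V

0.9138 kV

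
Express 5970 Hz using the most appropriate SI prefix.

5.97 kHz

= 5.97 × 10³ Hz; 10³ is kilo.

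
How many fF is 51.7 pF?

pico = 10⁻¹², femto = 10⁻¹⁵; factor is 10³.
51.7 × 10³ = 51700

51700 fF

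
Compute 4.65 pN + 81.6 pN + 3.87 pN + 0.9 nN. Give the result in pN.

In pN:
  4.65 pN → 4.65
  81.6 pN → 81.6
  3.87 pN → 3.87
  0.9 nN = 0.9 × 10³ pN = 900
Sum: 4.65 + 81.6 + 3.87 + 900 = 990.12

990.12 pN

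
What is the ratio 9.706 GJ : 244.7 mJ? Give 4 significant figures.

(9.706 × 10^9) / (244.7 × 10^-3) = 0.039665 × 10^12

39660000000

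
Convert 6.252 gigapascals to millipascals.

giga = 10⁹, milli = 10⁻³; factor is 10¹².
6.252 × 10¹² = 6252000000000

6252000000000 millipascals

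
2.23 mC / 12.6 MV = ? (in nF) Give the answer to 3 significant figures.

0.177 nF

(2.23 × 10^-3) / (12.6 × 10^6) = 0.17698 × 10^-9 F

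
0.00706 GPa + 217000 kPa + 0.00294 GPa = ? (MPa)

227 MPa

In MPa:
  0.00706 GPa = 0.00706 × 10^3 MPa = 7.06
  217000 kPa = 217000 × 10^-3 MPa = 217
  0.00294 GPa = 0.00294 × 10^3 MPa = 2.94
Sum: 7.06 + 217 + 2.94 = 227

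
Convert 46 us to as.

46000000000000 as

micro = 10^-6, atto = 10^-18; factor is 10^12.
46 × 10^12 = 46000000000000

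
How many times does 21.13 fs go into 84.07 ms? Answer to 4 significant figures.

3979000000000

(84.07 × 10^-3) / (21.13 × 10^-15) = 3.9787 × 10^12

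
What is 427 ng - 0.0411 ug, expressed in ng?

In ng:
  427 ng → 427
  0.0411 ug = 0.0411e3 ng = 41.1
Difference: 427 - 41.1 = 385.9

385.9 ng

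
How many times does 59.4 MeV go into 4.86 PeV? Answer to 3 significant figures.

81800000

(4.86e15) / (59.4e6) = 0.08182e9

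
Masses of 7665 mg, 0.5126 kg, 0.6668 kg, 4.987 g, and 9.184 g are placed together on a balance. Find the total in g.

In g:
  7665 mg = 7665 × 10⁻³ g = 7.665
  0.5126 kg = 0.5126 × 10³ g = 512.6
  0.6668 kg = 0.6668 × 10³ g = 666.8
  4.987 g → 4.987
  9.184 g → 9.184
Sum: 7.665 + 512.6 + 666.8 + 4.987 + 9.184 = 1201.236

1201.236 g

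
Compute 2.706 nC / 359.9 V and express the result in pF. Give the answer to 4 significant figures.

(2.706 × 10⁻⁹) / (359.9) = 0.00751876 × 10⁻⁹ F

7.519 pF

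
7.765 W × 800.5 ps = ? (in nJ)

6.2158825 nJ

7.765 × 800.5 × 10^-12 = 6215.8825 × 10^-12 J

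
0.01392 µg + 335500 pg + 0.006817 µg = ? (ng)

In ng:
  0.01392 µg = 0.01392 × 10^3 ng = 13.92
  335500 pg = 335500 × 10^-3 ng = 335.5
  0.006817 µg = 0.006817 × 10^3 ng = 6.817
Sum: 13.92 + 335.5 + 6.817 = 356.237

356.237 ng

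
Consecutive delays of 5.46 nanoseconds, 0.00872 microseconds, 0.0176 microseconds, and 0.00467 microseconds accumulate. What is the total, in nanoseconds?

In nanoseconds:
  5.46 nanoseconds → 5.46
  0.00872 microseconds = 0.00872 × 10³ nanoseconds = 8.72
  0.0176 microseconds = 0.0176 × 10³ nanoseconds = 17.6
  0.00467 microseconds = 0.00467 × 10³ nanoseconds = 4.67
Sum: 5.46 + 8.72 + 17.6 + 4.67 = 36.45

36.45 nanoseconds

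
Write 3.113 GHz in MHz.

3113 MHz

giga = 10⁹, mega = 10⁶; factor is 10³.
3.113 × 10³ = 3113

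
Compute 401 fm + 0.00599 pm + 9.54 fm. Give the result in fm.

416.53 fm

In fm:
  401 fm → 401
  0.00599 pm = 0.00599e3 fm = 5.99
  9.54 fm → 9.54
Sum: 401 + 5.99 + 9.54 = 416.53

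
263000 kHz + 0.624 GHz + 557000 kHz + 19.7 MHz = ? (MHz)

In MHz:
  263000 kHz = 263000 × 10⁻³ MHz = 263
  0.624 GHz = 0.624 × 10³ MHz = 624
  557000 kHz = 557000 × 10⁻³ MHz = 557
  19.7 MHz → 19.7
Sum: 263 + 624 + 557 + 19.7 = 1463.7

1463.7 MHz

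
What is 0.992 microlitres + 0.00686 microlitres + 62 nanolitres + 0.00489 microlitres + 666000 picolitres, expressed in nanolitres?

In nanolitres:
  0.992 microlitres = 0.992e3 nanolitres = 992
  0.00686 microlitres = 0.00686e3 nanolitres = 6.86
  62 nanolitres → 62
  0.00489 microlitres = 0.00489e3 nanolitres = 4.89
  666000 picolitres = 666000e-3 nanolitres = 666
Sum: 992 + 6.86 + 62 + 4.89 + 666 = 1731.75

1731.75 nanolitres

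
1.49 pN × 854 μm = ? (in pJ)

1.49 × 10^-12 × 854 × 10^-6 = 1272.46 × 10^-18 J

0.00127246 pJ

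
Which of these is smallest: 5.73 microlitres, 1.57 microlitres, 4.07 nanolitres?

5.73 microlitres = 0.00000573 litres
1.57 microlitres = 0.00000157 litres
4.07 nanolitres = 0.00000000407 litres

4.07 nanolitres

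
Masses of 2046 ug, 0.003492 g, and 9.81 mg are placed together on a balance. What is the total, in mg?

15.348 mg

In mg:
  2046 ug = 2046e-3 mg = 2.046
  0.003492 g = 0.003492e3 mg = 3.492
  9.81 mg → 9.81
Sum: 2.046 + 3.492 + 9.81 = 15.348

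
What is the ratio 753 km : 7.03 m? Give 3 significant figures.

107000

(753 × 10^3) / (7.03) = 107.1 × 10^3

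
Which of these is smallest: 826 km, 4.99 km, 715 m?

826 km = 826000 m
4.99 km = 4990 m
715 m = 715 m

715 m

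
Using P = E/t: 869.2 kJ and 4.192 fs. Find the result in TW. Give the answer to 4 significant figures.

207300000 TW

(869.2e3) / (4.192e-15) = 207.347e18 W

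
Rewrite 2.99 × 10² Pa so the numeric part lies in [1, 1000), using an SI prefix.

299 Pa

= 299 Pa; mantissa already in [1, 1000).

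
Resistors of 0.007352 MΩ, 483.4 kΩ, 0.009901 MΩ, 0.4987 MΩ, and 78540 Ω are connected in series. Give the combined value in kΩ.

In kΩ:
  0.007352 MΩ = 0.007352 × 10³ kΩ = 7.352
  483.4 kΩ → 483.4
  0.009901 MΩ = 0.009901 × 10³ kΩ = 9.901
  0.4987 MΩ = 0.4987 × 10³ kΩ = 498.7
  78540 Ω = 78540 × 10⁻³ kΩ = 78.54
Sum: 7.352 + 483.4 + 9.901 + 498.7 + 78.54 = 1077.893

1077.893 kΩ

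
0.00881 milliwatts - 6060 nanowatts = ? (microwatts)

2.75 microwatts

In microwatts:
  0.00881 milliwatts = 0.00881e3 microwatts = 8.81
  6060 nanowatts = 6060e-3 microwatts = 6.06
Difference: 8.81 - 6.06 = 2.75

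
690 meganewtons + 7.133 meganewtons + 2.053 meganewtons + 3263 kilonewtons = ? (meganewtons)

702.449 meganewtons

In meganewtons:
  690 meganewtons → 690
  7.133 meganewtons → 7.133
  2.053 meganewtons → 2.053
  3263 kilonewtons = 3263e-3 meganewtons = 3.263
Sum: 690 + 7.133 + 2.053 + 3.263 = 702.449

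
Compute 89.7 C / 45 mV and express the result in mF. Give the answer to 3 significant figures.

(89.7) / (45e-3) = 1.9933e3 F

1990000 mF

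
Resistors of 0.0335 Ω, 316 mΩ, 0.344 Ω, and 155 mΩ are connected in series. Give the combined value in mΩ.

In mΩ:
  0.0335 Ω = 0.0335 × 10³ mΩ = 33.5
  316 mΩ → 316
  0.344 Ω = 0.344 × 10³ mΩ = 344
  155 mΩ → 155
Sum: 33.5 + 316 + 344 + 155 = 848.5

848.5 mΩ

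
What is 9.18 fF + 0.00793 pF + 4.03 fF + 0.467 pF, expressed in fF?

In fF:
  9.18 fF → 9.18
  0.00793 pF = 0.00793 × 10³ fF = 7.93
  4.03 fF → 4.03
  0.467 pF = 0.467 × 10³ fF = 467
Sum: 9.18 + 7.93 + 4.03 + 467 = 488.14

488.14 fF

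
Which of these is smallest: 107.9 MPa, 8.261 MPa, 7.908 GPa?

107.9 MPa = 107900000 Pa
8.261 MPa = 8261000 Pa
7.908 GPa = 7908000000 Pa

8.261 MPa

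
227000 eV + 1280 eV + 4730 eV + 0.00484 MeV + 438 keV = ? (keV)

675.85 keV

In keV:
  227000 eV = 227000e-3 keV = 227
  1280 eV = 1280e-3 keV = 1.28
  4730 eV = 4730e-3 keV = 4.73
  0.00484 MeV = 0.00484e3 keV = 4.84
  438 keV → 438
Sum: 227 + 1.28 + 4.73 + 4.84 + 438 = 675.85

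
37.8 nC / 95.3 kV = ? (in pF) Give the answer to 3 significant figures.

0.397 pF

(37.8 × 10^-9) / (95.3 × 10^3) = 0.39664 × 10^-12 F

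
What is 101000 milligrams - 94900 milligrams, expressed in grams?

In grams:
  101000 milligrams = 101000 × 10^-3 grams = 101
  94900 milligrams = 94900 × 10^-3 grams = 94.9
Difference: 101 - 94.9 = 6.1

6.1 grams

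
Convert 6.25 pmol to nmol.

pico = 10^-12, nano = 10^-9; factor is 10^-3.
6.25 × 10^-3 = 0.00625

0.00625 nmol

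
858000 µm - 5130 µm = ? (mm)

852.87 mm

In mm:
  858000 µm = 858000 × 10^-3 mm = 858
  5130 µm = 5130 × 10^-3 mm = 5.13
Difference: 858 - 5.13 = 852.87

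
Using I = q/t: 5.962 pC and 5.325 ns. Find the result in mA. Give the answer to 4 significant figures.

(5.962e-12) / (5.325e-9) = 1.11962e-3 A

1.120 mA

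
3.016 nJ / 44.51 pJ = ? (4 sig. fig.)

67.76

(3.016e-9) / (44.51e-12) = 0.06776e3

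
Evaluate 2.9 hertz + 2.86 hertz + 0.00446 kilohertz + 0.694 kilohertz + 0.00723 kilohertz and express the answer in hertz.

711.45 hertz

In hertz:
  2.9 hertz → 2.9
  2.86 hertz → 2.86
  0.00446 kilohertz = 0.00446 × 10³ hertz = 4.46
  0.694 kilohertz = 0.694 × 10³ hertz = 694
  0.00723 kilohertz = 0.00723 × 10³ hertz = 7.23
Sum: 2.9 + 2.86 + 4.46 + 694 + 7.23 = 711.45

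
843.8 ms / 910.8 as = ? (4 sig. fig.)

926400000000000

(843.8e-3) / (910.8e-18) = 0.92644e15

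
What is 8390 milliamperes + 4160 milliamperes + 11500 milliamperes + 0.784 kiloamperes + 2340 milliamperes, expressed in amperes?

In amperes:
  8390 milliamperes = 8390 × 10⁻³ amperes = 8.39
  4160 milliamperes = 4160 × 10⁻³ amperes = 4.16
  11500 milliamperes = 11500 × 10⁻³ amperes = 11.5
  0.784 kiloamperes = 0.784 × 10³ amperes = 784
  2340 milliamperes = 2340 × 10⁻³ amperes = 2.34
Sum: 8.39 + 4.16 + 11.5 + 784 + 2.34 = 810.39

810.39 amperes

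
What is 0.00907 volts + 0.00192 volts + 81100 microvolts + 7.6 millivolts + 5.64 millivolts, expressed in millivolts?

105.33 millivolts

In millivolts:
  0.00907 volts = 0.00907 × 10^3 millivolts = 9.07
  0.00192 volts = 0.00192 × 10^3 millivolts = 1.92
  81100 microvolts = 81100 × 10^-3 millivolts = 81.1
  7.6 millivolts → 7.6
  5.64 millivolts → 5.64
Sum: 9.07 + 1.92 + 81.1 + 7.6 + 5.64 = 105.33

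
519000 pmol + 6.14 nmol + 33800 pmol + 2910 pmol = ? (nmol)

561.85 nmol

In nmol:
  519000 pmol = 519000 × 10^-3 nmol = 519
  6.14 nmol → 6.14
  33800 pmol = 33800 × 10^-3 nmol = 33.8
  2910 pmol = 2910 × 10^-3 nmol = 2.91
Sum: 519 + 6.14 + 33.8 + 2.91 = 561.85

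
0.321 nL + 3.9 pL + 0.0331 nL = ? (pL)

In pL:
  0.321 nL = 0.321 × 10³ pL = 321
  3.9 pL → 3.9
  0.0331 nL = 0.0331 × 10³ pL = 33.1
Sum: 321 + 3.9 + 33.1 = 358

358 pL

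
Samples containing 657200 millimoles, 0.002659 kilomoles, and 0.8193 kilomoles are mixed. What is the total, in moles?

In moles:
  657200 millimoles = 657200 × 10^-3 moles = 657.2
  0.002659 kilomoles = 0.002659 × 10^3 moles = 2.659
  0.8193 kilomoles = 0.8193 × 10^3 moles = 819.3
Sum: 657.2 + 2.659 + 819.3 = 1479.159

1479.159 moles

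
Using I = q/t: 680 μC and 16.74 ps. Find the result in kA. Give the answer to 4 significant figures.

(680 × 10⁻⁶) / (16.74 × 10⁻¹²) = 40.6213 × 10⁶ A

40620 kA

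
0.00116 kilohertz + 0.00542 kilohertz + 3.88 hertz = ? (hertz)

10.46 hertz

In hertz:
  0.00116 kilohertz = 0.00116e3 hertz = 1.16
  0.00542 kilohertz = 0.00542e3 hertz = 5.42
  3.88 hertz → 3.88
Sum: 1.16 + 5.42 + 3.88 = 10.46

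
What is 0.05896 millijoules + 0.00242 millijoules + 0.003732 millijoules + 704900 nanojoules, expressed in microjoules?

In microjoules:
  0.05896 millijoules = 0.05896 × 10³ microjoules = 58.96
  0.00242 millijoules = 0.00242 × 10³ microjoules = 2.42
  0.003732 millijoules = 0.003732 × 10³ microjoules = 3.732
  704900 nanojoules = 704900 × 10⁻³ microjoules = 704.9
Sum: 58.96 + 2.42 + 3.732 + 704.9 = 770.012

770.012 microjoules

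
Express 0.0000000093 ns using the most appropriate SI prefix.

9.3 as

= 9.3 × 10^-18 s; 10^-18 is atto.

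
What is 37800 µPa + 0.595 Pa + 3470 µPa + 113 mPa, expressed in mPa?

In mPa:
  37800 µPa = 37800 × 10^-3 mPa = 37.8
  0.595 Pa = 0.595 × 10^3 mPa = 595
  3470 µPa = 3470 × 10^-3 mPa = 3.47
  113 mPa → 113
Sum: 37.8 + 595 + 3.47 + 113 = 749.27

749.27 mPa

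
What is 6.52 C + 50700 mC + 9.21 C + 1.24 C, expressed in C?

67.67 C

In C:
  6.52 C → 6.52
  50700 mC = 50700e-3 C = 50.7
  9.21 C → 9.21
  1.24 C → 1.24
Sum: 6.52 + 50.7 + 9.21 + 1.24 = 67.67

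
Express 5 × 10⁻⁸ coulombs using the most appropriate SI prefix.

50 nanocoulombs

= 50 × 10⁻⁹ coulombs; 10⁻⁹ is nano.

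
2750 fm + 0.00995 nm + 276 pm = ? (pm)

In pm:
  2750 fm = 2750 × 10⁻³ pm = 2.75
  0.00995 nm = 0.00995 × 10³ pm = 9.95
  276 pm → 276
Sum: 2.75 + 9.95 + 276 = 288.7

288.7 pm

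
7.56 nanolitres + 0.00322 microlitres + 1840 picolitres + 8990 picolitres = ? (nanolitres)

21.61 nanolitres

In nanolitres:
  7.56 nanolitres → 7.56
  0.00322 microlitres = 0.00322 × 10^3 nanolitres = 3.22
  1840 picolitres = 1840 × 10^-3 nanolitres = 1.84
  8990 picolitres = 8990 × 10^-3 nanolitres = 8.99
Sum: 7.56 + 3.22 + 1.84 + 8.99 = 21.61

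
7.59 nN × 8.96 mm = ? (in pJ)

68.0064 pJ

7.59 × 10⁻⁹ × 8.96 × 10⁻³ = 68.0064 × 10⁻¹² J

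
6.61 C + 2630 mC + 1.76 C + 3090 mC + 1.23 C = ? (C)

15.32 C

In C:
  6.61 C → 6.61
  2630 mC = 2630 × 10^-3 C = 2.63
  1.76 C → 1.76
  3090 mC = 3090 × 10^-3 C = 3.09
  1.23 C → 1.23
Sum: 6.61 + 2.63 + 1.76 + 3.09 + 1.23 = 15.32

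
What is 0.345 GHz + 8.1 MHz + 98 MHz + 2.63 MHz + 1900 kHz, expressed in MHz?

455.63 MHz

In MHz:
  0.345 GHz = 0.345 × 10^3 MHz = 345
  8.1 MHz → 8.1
  98 MHz → 98
  2.63 MHz → 2.63
  1900 kHz = 1900 × 10^-3 MHz = 1.9
Sum: 345 + 8.1 + 98 + 2.63 + 1.9 = 455.63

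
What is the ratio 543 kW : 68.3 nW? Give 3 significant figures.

(543e3) / (68.3e-9) = 7.95e12

7950000000000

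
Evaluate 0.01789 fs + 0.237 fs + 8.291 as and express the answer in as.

In as:
  0.01789 fs = 0.01789e3 as = 17.89
  0.237 fs = 0.237e3 as = 237
  8.291 as → 8.291
Sum: 17.89 + 237 + 8.291 = 263.181

263.181 as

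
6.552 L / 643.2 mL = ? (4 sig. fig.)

(6.552) / (643.2 × 10^-3) = 0.010187 × 10^3

10.19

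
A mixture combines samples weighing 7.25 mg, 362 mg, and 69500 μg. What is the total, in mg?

In mg:
  7.25 mg → 7.25
  362 mg → 362
  69500 μg = 69500 × 10⁻³ mg = 69.5
Sum: 7.25 + 362 + 69.5 = 438.75

438.75 mg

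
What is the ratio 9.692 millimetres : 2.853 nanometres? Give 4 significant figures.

3397000

(9.692 × 10⁻³) / (2.853 × 10⁻⁹) = 3.3971 × 10⁶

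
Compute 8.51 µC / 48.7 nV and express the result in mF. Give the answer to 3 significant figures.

(8.51 × 10^-6) / (48.7 × 10^-9) = 0.17474 × 10^3 F

175000 mF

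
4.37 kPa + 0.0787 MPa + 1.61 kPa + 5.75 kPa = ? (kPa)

In kPa:
  4.37 kPa → 4.37
  0.0787 MPa = 0.0787 × 10³ kPa = 78.7
  1.61 kPa → 1.61
  5.75 kPa → 5.75
Sum: 4.37 + 78.7 + 1.61 + 5.75 = 90.43

90.43 kPa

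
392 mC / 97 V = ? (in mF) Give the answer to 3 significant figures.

4.04 mF

(392e-3) / (97) = 4.0412e-3 F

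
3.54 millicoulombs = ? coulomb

milli = 10^-3, (no prefix) = 10^0; factor is 10^-3.
3.54 × 10^-3 = 0.00354

0.00354 coulombs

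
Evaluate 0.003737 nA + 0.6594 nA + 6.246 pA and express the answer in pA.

In pA:
  0.003737 nA = 0.003737e3 pA = 3.737
  0.6594 nA = 0.6594e3 pA = 659.4
  6.246 pA → 6.246
Sum: 3.737 + 659.4 + 6.246 = 669.383

669.383 pA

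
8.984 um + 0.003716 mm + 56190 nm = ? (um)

68.89 um

In um:
  8.984 um → 8.984
  0.003716 mm = 0.003716 × 10^3 um = 3.716
  56190 nm = 56190 × 10^-3 um = 56.19
Sum: 8.984 + 3.716 + 56.19 = 68.89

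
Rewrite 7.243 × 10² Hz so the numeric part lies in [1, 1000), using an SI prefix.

= 724.3 Hz; mantissa already in [1, 1000).

724.3 Hz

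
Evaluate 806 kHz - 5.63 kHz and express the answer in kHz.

800.37 kHz

In kHz:
  806 kHz → 806
  5.63 kHz → 5.63
Difference: 806 - 5.63 = 800.37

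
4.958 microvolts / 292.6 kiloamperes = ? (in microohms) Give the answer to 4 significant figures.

0.00001694 microohms

(4.958e-6) / (292.6e3) = 0.0169446e-9 Ω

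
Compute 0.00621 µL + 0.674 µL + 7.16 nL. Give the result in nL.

687.37 nL

In nL:
  0.00621 µL = 0.00621 × 10^3 nL = 6.21
  0.674 µL = 0.674 × 10^3 nL = 674
  7.16 nL → 7.16
Sum: 6.21 + 674 + 7.16 = 687.37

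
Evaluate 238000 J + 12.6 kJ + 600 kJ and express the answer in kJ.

In kJ:
  238000 J = 238000 × 10^-3 kJ = 238
  12.6 kJ → 12.6
  600 kJ → 600
Sum: 238 + 12.6 + 600 = 850.6

850.6 kJ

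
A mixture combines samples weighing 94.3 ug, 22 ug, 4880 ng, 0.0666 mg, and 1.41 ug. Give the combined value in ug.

189.19 ug

In ug:
  94.3 ug → 94.3
  22 ug → 22
  4880 ng = 4880 × 10^-3 ug = 4.88
  0.0666 mg = 0.0666 × 10^3 ug = 66.6
  1.41 ug → 1.41
Sum: 94.3 + 22 + 4.88 + 66.6 + 1.41 = 189.19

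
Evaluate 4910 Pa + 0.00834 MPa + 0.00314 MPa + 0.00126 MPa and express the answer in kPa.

In kPa:
  4910 Pa = 4910 × 10^-3 kPa = 4.91
  0.00834 MPa = 0.00834 × 10^3 kPa = 8.34
  0.00314 MPa = 0.00314 × 10^3 kPa = 3.14
  0.00126 MPa = 0.00126 × 10^3 kPa = 1.26
Sum: 4.91 + 8.34 + 3.14 + 1.26 = 17.65

17.65 kPa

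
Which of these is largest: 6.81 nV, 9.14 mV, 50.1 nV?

6.81 nV = 0.00000000681 V
9.14 mV = 0.00914 V
50.1 nV = 0.0000000501 V

9.14 mV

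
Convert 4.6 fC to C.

femto = 10^-15, (no prefix) = 10^0; factor is 10^-15.
4.6 × 10^-15 = 0.0000000000000046

0.0000000000000046 C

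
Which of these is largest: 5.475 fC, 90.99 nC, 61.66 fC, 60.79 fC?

5.475 fC = 0.000000000000005475 C
90.99 nC = 0.00000009099 C
61.66 fC = 0.00000000000006166 C
60.79 fC = 0.00000000000006079 C

90.99 nC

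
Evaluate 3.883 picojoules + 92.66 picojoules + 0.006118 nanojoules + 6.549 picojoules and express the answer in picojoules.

109.21 picojoules

In picojoules:
  3.883 picojoules → 3.883
  92.66 picojoules → 92.66
  0.006118 nanojoules = 0.006118 × 10³ picojoules = 6.118
  6.549 picojoules → 6.549
Sum: 3.883 + 92.66 + 6.118 + 6.549 = 109.21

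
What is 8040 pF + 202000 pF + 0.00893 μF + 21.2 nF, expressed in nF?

In nF:
  8040 pF = 8040 × 10⁻³ nF = 8.04
  202000 pF = 202000 × 10⁻³ nF = 202
  0.00893 μF = 0.00893 × 10³ nF = 8.93
  21.2 nF → 21.2
Sum: 8.04 + 202 + 8.93 + 21.2 = 240.17

240.17 nF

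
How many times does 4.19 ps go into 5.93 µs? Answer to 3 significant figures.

1420000

(5.93 × 10^-6) / (4.19 × 10^-12) = 1.415 × 10^6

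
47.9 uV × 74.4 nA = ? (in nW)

0.00356376 nW

47.9 × 10^-6 × 74.4 × 10^-9 = 3563.76 × 10^-15 W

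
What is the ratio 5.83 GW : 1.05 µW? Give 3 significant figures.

5550000000000000

(5.83 × 10^9) / (1.05 × 10^-6) = 5.552 × 10^15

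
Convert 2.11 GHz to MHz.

giga = 10⁹, mega = 10⁶; factor is 10³.
2.11 × 10³ = 2110

2110 MHz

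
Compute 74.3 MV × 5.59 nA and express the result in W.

0.415337 W

74.3 × 10⁶ × 5.59 × 10⁻⁹ = 415.337 × 10⁻³ W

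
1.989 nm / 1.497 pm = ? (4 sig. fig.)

1329

(1.989 × 10⁻⁹) / (1.497 × 10⁻¹²) = 1.3287 × 10³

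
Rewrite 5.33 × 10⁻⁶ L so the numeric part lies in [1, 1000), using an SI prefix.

5.33 uL

= 5.33 × 10⁻⁶ L; 10⁻⁶ is micro.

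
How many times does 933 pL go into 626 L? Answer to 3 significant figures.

671000000000

(626) / (933 × 10⁻¹²) = 0.671 × 10¹²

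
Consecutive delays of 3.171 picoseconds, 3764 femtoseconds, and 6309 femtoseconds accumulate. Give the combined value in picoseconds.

In picoseconds:
  3.171 picoseconds → 3.171
  3764 femtoseconds = 3764 × 10^-3 picoseconds = 3.764
  6309 femtoseconds = 6309 × 10^-3 picoseconds = 6.309
Sum: 3.171 + 3.764 + 6.309 = 13.244

13.244 picoseconds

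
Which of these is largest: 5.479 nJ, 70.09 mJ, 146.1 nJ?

5.479 nJ = 0.000000005479 J
70.09 mJ = 0.07009 J
146.1 nJ = 0.0000001461 J

70.09 mJ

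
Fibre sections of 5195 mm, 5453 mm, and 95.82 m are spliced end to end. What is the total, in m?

106.468 m

In m:
  5195 mm = 5195 × 10^-3 m = 5.195
  5453 mm = 5453 × 10^-3 m = 5.453
  95.82 m → 95.82
Sum: 5.195 + 5.453 + 95.82 = 106.468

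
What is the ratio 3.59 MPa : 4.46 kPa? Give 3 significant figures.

(3.59 × 10⁶) / (4.46 × 10³) = 0.8049 × 10³

805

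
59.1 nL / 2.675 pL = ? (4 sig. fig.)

22090

(59.1e-9) / (2.675e-12) = 22.093e3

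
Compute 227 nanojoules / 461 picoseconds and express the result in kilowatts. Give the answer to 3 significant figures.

0.492 kilowatts

(227 × 10^-9) / (461 × 10^-12) = 0.49241 × 10^3 W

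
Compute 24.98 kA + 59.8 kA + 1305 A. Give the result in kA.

86.085 kA

In kA:
  24.98 kA → 24.98
  59.8 kA → 59.8
  1305 A = 1305 × 10⁻³ kA = 1.305
Sum: 24.98 + 59.8 + 1.305 = 86.085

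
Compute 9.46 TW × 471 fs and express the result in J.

4.45566 J

9.46 × 10¹² × 471 × 10⁻¹⁵ = 4455.66 × 10⁻³ J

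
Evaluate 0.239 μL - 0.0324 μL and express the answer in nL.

In nL:
  0.239 μL = 0.239 × 10³ nL = 239
  0.0324 μL = 0.0324 × 10³ nL = 32.4
Difference: 239 - 32.4 = 206.6

206.6 nL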